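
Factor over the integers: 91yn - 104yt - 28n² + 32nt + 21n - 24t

Group: 7n(13y - 4n + 3) - 8t(13y - 4n + 3); both groups contain (13y - 4n + 3).

(13y - 4n + 3)(7n - 8t)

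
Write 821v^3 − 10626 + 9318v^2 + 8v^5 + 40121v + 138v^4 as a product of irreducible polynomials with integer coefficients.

(2v + 11)(4v − 1)(v + 14)(v^2 − 2v + 69)

Testing divisors of the constant over divisors of the leading coefficient, v = 1/4 is a root, so (4v − 1) is a factor; dividing leaves 2v^4 + 35v^3 + 214v^2 + 2383v + 10626.
Next, v = −14 is a root, giving the factor (v + 14) and quotient 2v^3 + 7v^2 + 116v + 759.
Continuing, v = −11/2 is a root, so (2v + 11) is a factor; dividing leaves v^2 − 2v + 69.
The quadratic v^2 − 2v + 69 has discriminant −272 < 0 and is irreducible over ℤ.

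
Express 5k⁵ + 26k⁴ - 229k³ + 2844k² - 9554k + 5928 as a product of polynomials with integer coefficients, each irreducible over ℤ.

(5k - 4)(k + 13)(k - 3)(k² - 4k + 38)

Among the possible rational roots, k = 4/5 is a root, giving the factor (5k - 4) and quotient k⁴ + 6k³ - 41k² + 536k - 1482.
Continuing, k = 3 is a root, so (k - 3) divides it; the quotient is k³ + 9k² - 14k + 494.
Continuing, k = -13 is a root, so (k + 13) divides it; the quotient is k² - 4k + 38.
The quadratic k² - 4k + 38 has discriminant -136 < 0 and is irreducible over ℤ.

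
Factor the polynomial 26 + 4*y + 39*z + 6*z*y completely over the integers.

(2*y + 13)*(3*z + 2)

Group as (6*z*y + 39*z) + (4*y + 26) = 3*z*(2*y + 13) + 2*(2*y + 13).
Both groups share the factor (2*y + 13).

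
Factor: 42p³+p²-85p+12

By the rational root theorem, p = 4/3 is a root, so (3p-4) divides it; the quotient is 14p²+19p-3.
The remaining quadratic factors as (2p+3)(7p-1).

(2p+3)(3p-4)(7p-1)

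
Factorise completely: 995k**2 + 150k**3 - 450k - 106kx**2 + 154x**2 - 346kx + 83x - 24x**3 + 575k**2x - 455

(10k - 3x + 5)(15k + 2x - 13)(k + 4x + 7)

Group: 10k(15k**2 + 62kx + 92k + 8x**2 - 38x - 91) + (-3x + 5)(15k**2 + 62kx + 92k + 8x**2 - 38x - 91); both groups contain (15k**2 + 62kx + 92k + 8x**2 - 38x - 91), so (10k - 3x + 5) is a factor with cofactor 15k**2 + 62kx + 92k + 8x**2 - 38x - 91.
The cofactor groups again: 15k**2 + 62kx + 92k + 8x**2 - 38x - 91 = 15k(k + 4x + 7) + (2x - 13)(k + 4x + 7); both groups contain (k + 4x + 7), giving (15k + 2x - 13)(k + 4x + 7).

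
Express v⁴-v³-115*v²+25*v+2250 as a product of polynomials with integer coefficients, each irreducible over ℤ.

Among the possible rational roots, v = -9 is a root, so (v+9) divides it; the quotient is v³-10*v²-25*v+250.
Next, v = 10 is a root, so (v-10) divides it; the quotient is v²-25.
The remaining quadratic factors as (v+5)(v-5).

(v+5)*(v+9)*(v-10)*(v-5)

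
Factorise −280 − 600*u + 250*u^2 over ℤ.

10*(5*u + 2)*(5*u − 14)

Pull out the common factor 10, then factor the remaining trinomial.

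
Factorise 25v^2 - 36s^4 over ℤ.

Recognize a difference of squares with the parts 5v and 6s^2.

(5v - 6s^2)(5v + 6s^2)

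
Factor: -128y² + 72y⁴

Pull out the common factor 8y²; 9y² - 16 is a difference of squares.

8y²(3y + 4)(3y - 4)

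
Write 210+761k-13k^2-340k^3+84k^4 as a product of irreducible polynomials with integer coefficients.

Among the possible rational roots, k = -7/6 is a root, so (6k+7) divides it; the quotient is 14k^3-73k^2+83k+30.
Continuing, k = 3 is a root, so (k-3) is a factor; dividing leaves 14k^2-31k-10.
The remaining quadratic factors as (2k-5)(7k+2).

(2k-5)(6k+7)(7k+2)(k-3)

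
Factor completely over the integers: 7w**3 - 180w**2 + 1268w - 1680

(7w - 12)(w - 10)(w - 14)

Among the possible rational roots, w = 10 is a root, giving the factor (w - 10) and quotient 7w**2 - 110w + 168.
The remaining quadratic factors as (7w - 12)(w - 14).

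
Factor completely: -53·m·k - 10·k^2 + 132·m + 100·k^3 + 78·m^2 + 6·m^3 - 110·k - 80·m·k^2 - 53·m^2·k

Group: m·(6·m^2 - 65·m·k + 66·m + 50·k^2 - 55·k) + (2·k + 2)·(6·m^2 - 65·m·k + 66·m + 50·k^2 - 55·k); both groups contain (6·m^2 - 65·m·k + 66·m + 50·k^2 - 55·k), so (m + 2·k + 2) is a factor with cofactor 6·m^2 - 65·m·k + 66·m + 50·k^2 - 55·k.
The cofactor groups again: 6·m^2 - 65·m·k + 66·m + 50·k^2 - 55·k = m·(6·m - 5·k) + (-10·k + 11)·(6·m - 5·k); both groups contain (6·m - 5·k), giving (m - 10·k + 11)·(6·m - 5·k).

(m - 10·k + 11)·(6·m - 5·k)·(m + 2·k + 2)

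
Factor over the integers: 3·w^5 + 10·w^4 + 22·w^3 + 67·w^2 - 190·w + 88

(3·w - 2)·(w + 4)·(w - 1)·(w^2 + w + 11)

Trying the rational-root candidates, w = 2/3 is a root, so (3·w - 2) divides it; the quotient is w^4 + 4·w^3 + 10·w^2 + 29·w - 44.
Continuing, w = 1 is a root, so (w - 1) is a factor; dividing leaves w^3 + 5·w^2 + 15·w + 44.
Continuing, w = -4 is a root, giving the factor (w + 4) and quotient w^2 + w + 11.
The quadratic w^2 + w + 11 has discriminant -43 < 0 and is irreducible over ℤ.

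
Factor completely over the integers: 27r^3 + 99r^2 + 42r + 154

(3r + 11)(9r^2 + 14)

Group as (27r^3 + 42r) + (99r^2 + 154) = 3r(9r^2 + 14) + 11(9r^2 + 14).
Both groups share the factor (9r^2 + 14).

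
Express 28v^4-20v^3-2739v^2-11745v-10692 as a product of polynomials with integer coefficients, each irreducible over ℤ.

(2v+11)(2v+9)(7v+9)(v-12)

Trying the rational-root candidates, v = -11/2 is a root, so (2v+11) divides it; the quotient is 14v^3-87v^2-891v-972.
Then v = 12 is a root, so (v-12) is a factor; dividing leaves 14v^2+81v+81.
The remaining quadratic factors as (7v+9)(2v+9).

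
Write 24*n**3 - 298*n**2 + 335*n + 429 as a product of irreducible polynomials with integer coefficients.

(4*n + 3)*(6*n - 13)*(n - 11)

Among the possible rational roots, n = -3/4 is a root, so (4*n + 3) is a factor; dividing leaves 6*n**2 - 79*n + 143.
The remaining quadratic factors as (6*n - 13)(n - 11).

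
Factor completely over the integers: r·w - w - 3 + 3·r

(r - 1)·(w + 3)

Group as (r·w + 3·r) + (-w - 3) = r·(w + 3) - (w + 3).
Both groups share the factor (w + 3).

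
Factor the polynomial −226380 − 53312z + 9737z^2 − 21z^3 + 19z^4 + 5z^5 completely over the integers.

Testing divisors of the constant over divisors of the leading coefficient, z = −14/5 is a root, so (5z + 14) is a factor; dividing leaves z^4 + z^3 − 7z^2 + 1967z − 16170.
Then z = −15 is a root, giving the factor (z + 15) and quotient z^3 − 14z^2 + 203z − 1078.
Continuing, z = 7 is a root, so (z − 7) is a factor; dividing leaves z^2 − 7z + 154.
The quadratic z^2 − 7z + 154 has discriminant −567 < 0 and is irreducible over ℤ.

(5z + 14)(z + 15)(z − 7)(z^2 − 7z + 154)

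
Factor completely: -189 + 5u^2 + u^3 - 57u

(u + 3)(u + 9)(u - 7)

By the rational root theorem, u = 7 is a root, so (u - 7) divides it; the quotient is u^2 + 12u + 27.
The remaining quadratic factors as (u + 3)(u + 9).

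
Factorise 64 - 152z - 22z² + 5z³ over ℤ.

Testing divisors of the constant over divisors of the leading coefficient, z = 2/5 is a root, so (5z - 2) divides it; the quotient is z² - 4z - 32.
The remaining quadratic factors as (z + 4)(z - 8).

(5z - 2)(z + 4)(z - 8)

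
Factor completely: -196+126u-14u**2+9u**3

Group as (9u**3+126u) + (-14u**2-196) = 9u(u**2+14) - 14(u**2+14).
Both groups share the factor (u**2+14).

(9u-14)(u**2+14)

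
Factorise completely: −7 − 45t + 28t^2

(4t − 7)(7t + 1)

Need a pair with product 28·(−7) = −196 and sum −45: that's −49 and 4.
Split the middle term: 28t^2 − 49t + 4t − 7 = 7t(4t − 7) + (4t − 7).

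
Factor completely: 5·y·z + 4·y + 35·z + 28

Group as (5·y·z + 4·y) + (35·z + 28) = y·(5·z + 4) + 7·(5·z + 4).
Both groups share the factor (5·z + 4).

(5·z + 4)·(y + 7)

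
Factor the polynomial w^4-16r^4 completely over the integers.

(w-2r)(w+2r)(w^2+4r^2)

Write as (w^2)² − (4r^2)², then factor w^2-4r^2 once more.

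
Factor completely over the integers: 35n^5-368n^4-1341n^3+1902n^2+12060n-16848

(5n-9)(7n-12)(n-13)(n^2+6n+12)

Trying the rational-root candidates, n = 12/7 is a root, so (7n-12) divides it; the quotient is 5n^4-44n^3-267n^2-186n+1404.
Next, n = 13 is a root, so (n-13) is a factor; dividing leaves 5n^3+21n^2+6n-108.
Then n = 9/5 is a root, so (5n-9) divides it; the quotient is n^2+6n+12.
The quadratic n^2+6n+12 has discriminant -12 < 0 and is irreducible over ℤ.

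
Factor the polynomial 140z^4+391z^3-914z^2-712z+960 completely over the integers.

Among the possible rational roots, z = -4 is a root, so (z+4) is a factor; dividing leaves 140z^3-169z^2-238z+240.
Next, z = 8/5 is a root, giving the factor (5z-8) and quotient 28z^2+11z-30.
The remaining quadratic factors as (4z+5)(7z-6).

(4z+5)(5z-8)(7z-6)(z+4)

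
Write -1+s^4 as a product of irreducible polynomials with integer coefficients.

(s+1)(s-1)(s^2+1)

Difference of squares twice: with A = s and B = 1, A⁴ − B⁴ = (A² − B²)(A² + B²), and A² − B² factors again.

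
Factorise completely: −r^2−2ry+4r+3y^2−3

Group: −r(r−y−1) + (−3y+3)(r−y−1); both groups contain (r−y−1).

−(r+3y−3)(r−y−1)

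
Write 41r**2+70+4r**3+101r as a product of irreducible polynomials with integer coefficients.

(4r+5)(r+2)(r+7)

Testing divisors of the constant over divisors of the leading coefficient, r = −7 is a root, giving the factor (r+7) and quotient 4r**2+13r+10.
The remaining quadratic factors as (4r+5)(r+2).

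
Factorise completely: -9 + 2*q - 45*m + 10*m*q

(2*q - 9)*(5*m + 1)

Group as (10*m*q - 45*m) + (2*q - 9) = 5*m*(2*q - 9) + (2*q - 9).
Both groups share the factor (2*q - 9).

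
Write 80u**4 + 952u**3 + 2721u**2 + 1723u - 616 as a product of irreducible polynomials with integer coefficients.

Trying the rational-root candidates, u = -11/4 is a root, so (4u + 11) is a factor; dividing leaves 20u**3 + 183u**2 + 177u - 56.
Next, u = 1/4 is a root, so (4u - 1) divides it; the quotient is 5u**2 + 47u + 56.
The remaining quadratic factors as (u + 8)(5u + 7).

(4u + 11)(4u - 1)(5u + 7)(u + 8)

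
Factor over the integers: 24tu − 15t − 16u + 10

(3t − 2)(8u − 5)

Group as (24tu − 15t) + (−16u + 10) = 3t(8u − 5) − 2(8u − 5).
Both groups share the factor (8u − 5).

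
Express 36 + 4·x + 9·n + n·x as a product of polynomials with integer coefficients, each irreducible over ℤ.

(n + 4)·(x + 9)

Group as (n·x + 9·n) + (4·x + 36) = n·(x + 9) + 4·(x + 9).
Both groups share the factor (x + 9).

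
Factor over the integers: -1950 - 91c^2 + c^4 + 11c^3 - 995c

(c + 13)(c + 3)(c + 5)(c - 10)

By the rational root theorem, c = -3 is a root, so (c + 3) is a factor; dividing leaves c^3 + 8c^2 - 115c - 650.
Then c = -13 is a root, so (c + 13) divides it; the quotient is c^2 - 5c - 50.
The remaining quadratic factors as (c - 10)(c + 5).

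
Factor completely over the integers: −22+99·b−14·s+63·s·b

Group as (63·s·b−14·s) + (99·b−22) = 7·s·(9·b−2) + 11·(9·b−2).
Both groups share the factor (9·b−2).

(7·s+11)·(9·b−2)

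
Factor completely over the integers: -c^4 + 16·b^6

Recognize a difference of squares with the parts 4·b^3 and c^2.

-(c^2 - 4·b^3)·(c^2 + 4·b^3)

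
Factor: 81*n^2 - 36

9*(3*n + 2)*(3*n - 2)

Pull out the common factor 9; 9*n^2 - 4 is a difference of squares.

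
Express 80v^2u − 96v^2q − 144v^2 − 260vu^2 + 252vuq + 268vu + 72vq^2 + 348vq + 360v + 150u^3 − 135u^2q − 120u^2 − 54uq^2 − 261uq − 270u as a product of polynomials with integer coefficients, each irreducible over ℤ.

(4v − 10u − 3q − 10)(4v − 3u)(5u − 6q − 9)

Group: 4v(20vu − 24vq − 36v − 50u^2 + 45uq + 40u + 18q^2 + 87q + 90) − 3u(20vu − 24vq − 36v − 50u^2 + 45uq + 40u + 18q^2 + 87q + 90); both groups contain (20vu − 24vq − 36v − 50u^2 + 45uq + 40u + 18q^2 + 87q + 90), so (4v − 3u) is a factor with cofactor 20vu − 24vq − 36v − 50u^2 + 45uq + 40u + 18q^2 + 87q + 90.
The cofactor groups again: 20vu − 24vq − 36v − 50u^2 + 45uq + 40u + 18q^2 + 87q + 90 = 4v(5u − 6q − 9) + (−10u − 3q − 10)(5u − 6q − 9); both groups contain (5u − 6q − 9), giving (4v − 10u − 3q − 10)(5u − 6q − 9).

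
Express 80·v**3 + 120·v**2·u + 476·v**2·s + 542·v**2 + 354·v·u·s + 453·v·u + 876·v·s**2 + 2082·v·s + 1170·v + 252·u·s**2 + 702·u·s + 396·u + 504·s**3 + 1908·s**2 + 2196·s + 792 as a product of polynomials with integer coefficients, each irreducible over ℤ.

Group: 8·v·(10·v**2 + 15·v·u + 42·v·s + 54·v + 18·u·s + 36·u + 36·s**2 + 108·s + 72) + (14·s + 11)·(10·v**2 + 15·v·u + 42·v·s + 54·v + 18·u·s + 36·u + 36·s**2 + 108·s + 72); both groups contain (10·v**2 + 15·v·u + 42·v·s + 54·v + 18·u·s + 36·u + 36·s**2 + 108·s + 72), so (8·v + 14·s + 11) is a factor with cofactor 10·v**2 + 15·v·u + 42·v·s + 54·v + 18·u·s + 36·u + 36·s**2 + 108·s + 72.
The cofactor groups again: 10·v**2 + 15·v·u + 42·v·s + 54·v + 18·u·s + 36·u + 36·s**2 + 108·s + 72 = 5·v·(2·v + 3·u + 6·s + 6) + (6·s + 12)·(2·v + 3·u + 6·s + 6); both groups contain (2·v + 3·u + 6·s + 6), giving (5·v + 6·s + 12)·(2·v + 3·u + 6·s + 6).

(8·v + 14·s + 11)·(2·v + 3·u + 6·s + 6)·(5·v + 6·s + 12)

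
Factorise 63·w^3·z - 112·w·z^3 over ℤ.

7·w·z·(3·w + 4·z)·(3·w - 4·z)

Factor out 7·w·z, leaving 9·w^2 - 16·z^2, which is a difference of two squares.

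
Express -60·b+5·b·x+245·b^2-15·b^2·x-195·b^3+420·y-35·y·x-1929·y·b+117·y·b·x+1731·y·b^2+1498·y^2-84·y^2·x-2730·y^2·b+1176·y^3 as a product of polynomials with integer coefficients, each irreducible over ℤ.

Group: 12·y·(98·y^2-105·y·b-7·y·x+84·y+13·b^2+b·x-12·b) + (-15·b+5)·(98·y^2-105·y·b-7·y·x+84·y+13·b^2+b·x-12·b); both groups contain (98·y^2-105·y·b-7·y·x+84·y+13·b^2+b·x-12·b), so (12·y-15·b+5) is a factor with cofactor 98·y^2-105·y·b-7·y·x+84·y+13·b^2+b·x-12·b.
The cofactor groups again: 98·y^2-105·y·b-7·y·x+84·y+13·b^2+b·x-12·b = 14·y·(7·y-b) + (-13·b-x+12)·(7·y-b); both groups contain (7·y-b), giving (14·y-13·b-x+12)·(7·y-b).

(14·y-13·b-x+12)·(12·y-15·b+5)·(7·y-b)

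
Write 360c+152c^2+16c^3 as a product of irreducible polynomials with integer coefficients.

8c(2c+9)(c+5)

Pull out the common factor 8c, then factor the remaining trinomial.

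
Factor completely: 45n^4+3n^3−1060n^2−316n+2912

Testing divisors of the constant over divisors of the leading coefficient, n = −13/3 is a root, so (3n+13) is a factor; dividing leaves 15n^3−64n^2−76n+224.
Next, n = 8/5 is a root, so (5n−8) divides it; the quotient is 3n^2−8n−28.
The remaining quadratic factors as (n+2)(3n−14).

(3n+13)(3n−14)(5n−8)(n+2)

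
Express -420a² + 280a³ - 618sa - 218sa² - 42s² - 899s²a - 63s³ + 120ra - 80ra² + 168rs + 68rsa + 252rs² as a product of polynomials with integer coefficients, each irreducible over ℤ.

(4r - s - 14a)(9s - 4a + 6)(7s + 5a)

Group: 4r(63s² + 17sa + 42s - 20a² + 30a) + (-s - 14a)(63s² + 17sa + 42s - 20a² + 30a); both groups contain (63s² + 17sa + 42s - 20a² + 30a), so (4r - s - 14a) is a factor with cofactor 63s² + 17sa + 42s - 20a² + 30a.
The cofactor groups again: 63s² + 17sa + 42s - 20a² + 30a = 9s(7s + 5a) + (-4a + 6)(7s + 5a); both groups contain (7s + 5a), giving (9s - 4a + 6)(7s + 5a).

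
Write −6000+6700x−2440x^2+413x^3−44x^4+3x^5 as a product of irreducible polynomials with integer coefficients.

By the rational root theorem, x = 4 is a root, giving the factor (x−4) and quotient 3x^4−32x^3+285x^2−1300x+1500.
Continuing, x = 5 is a root, giving the factor (x−5) and quotient 3x^3−17x^2+200x−300.
Then x = 5/3 is a root, giving the factor (3x−5) and quotient x^2−4x+60.
The quadratic x^2−4x+60 has discriminant −224 < 0 and is irreducible over ℤ.

(3x−5)(x−4)(x−5)(x^2−4x+60)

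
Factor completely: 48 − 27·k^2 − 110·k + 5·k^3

Among the possible rational roots, k = 2/5 is a root, so (5·k − 2) divides it; the quotient is k^2 − 5·k − 24.
The remaining quadratic factors as (k − 8)(k + 3).

(5·k − 2)·(k + 3)·(k − 8)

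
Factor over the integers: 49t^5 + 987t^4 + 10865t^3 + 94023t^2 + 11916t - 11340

By the rational root theorem, t = -14 is a root, so (t + 14) is a factor; dividing leaves 49t^4 + 301t^3 + 6651t^2 + 909t - 810.
Then t = 2/7 is a root, so (7t - 2) divides it; the quotient is 7t^3 + 45t^2 + 963t + 405.
Then t = -3/7 is a root, so (7t + 3) divides it; the quotient is t^2 + 6t + 135.
The quadratic t^2 + 6t + 135 has discriminant -504 < 0 and is irreducible over ℤ.

(7t + 3)(7t - 2)(t + 14)(t^2 + 6t + 135)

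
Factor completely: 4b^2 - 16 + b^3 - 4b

(b + 2)(b + 4)(b - 2)

Trying the rational-root candidates, b = -4 is a root, so (b + 4) divides it; the quotient is b^2 - 4.
The remaining quadratic factors as (b - 2)(b + 2).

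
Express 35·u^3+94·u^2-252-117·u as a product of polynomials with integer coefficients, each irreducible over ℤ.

(5·u+7)·(7·u-12)·(u+3)

By the rational root theorem, u = -7/5 is a root, so (5·u+7) divides it; the quotient is 7·u^2+9·u-36.
The remaining quadratic factors as (7·u-12)(u+3).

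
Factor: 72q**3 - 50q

Pull out the common factor 2q; 36q**2 - 25 is a difference of squares.

2q(6q + 5)(6q - 5)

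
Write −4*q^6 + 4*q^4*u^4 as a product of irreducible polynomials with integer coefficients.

Factor out 4*q^4 first: what remains is −q^2 + u^4.
Recognize a difference of squares with the parts u^2 and q.

−4*q^4*(q + u^2)*(q − u^2)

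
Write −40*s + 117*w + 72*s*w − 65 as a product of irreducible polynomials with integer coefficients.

(8*s + 13)*(9*w − 5)

Group as (72*s*w − 40*s) + (117*w − 65) = 8*s*(9*w − 5) + 13*(9*w − 5).
Both groups share the factor (9*w − 5).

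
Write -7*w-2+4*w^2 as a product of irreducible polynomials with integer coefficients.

Need a pair with product 4·(-2) = -8 and sum -7: that's -8 and 1.
Split the middle term: 4*w^2-8*w + w-2 = 4*w*(w-2) + (w-2).

(4*w+1)*(w-2)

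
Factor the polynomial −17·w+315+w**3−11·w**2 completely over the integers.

(w+5)·(w−7)·(w−9)

Testing divisors of the constant over divisors of the leading coefficient, w = −5 is a root, so (w+5) divides it; the quotient is w**2−16·w+63.
The remaining quadratic factors as (w−9)(w−7).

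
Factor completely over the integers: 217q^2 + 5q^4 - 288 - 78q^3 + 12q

(5q - 8)(q + 1)(q - 12)(q - 3)

Trying the rational-root candidates, q = 12 is a root, so (q - 12) divides it; the quotient is 5q^3 - 18q^2 + q + 24.
Next, q = -1 is a root, so (q + 1) divides it; the quotient is 5q^2 - 23q + 24.
The remaining quadratic factors as (5q - 8)(q - 3).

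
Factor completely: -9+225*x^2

Every term has a factor of 9. Then 25*x^2-1 = (5*x)² − (1)².

9*(5*x+1)*(5*x-1)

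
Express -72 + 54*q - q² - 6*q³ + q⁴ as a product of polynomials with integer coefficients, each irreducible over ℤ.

(q + 3)*(q - 2)*(q - 3)*(q - 4)

Trying the rational-root candidates, q = 3 is a root, so (q - 3) divides it; the quotient is q³ - 3*q² - 10*q + 24.
Next, q = 2 is a root, giving the factor (q - 2) and quotient q² - q - 12.
The remaining quadratic factors as (q + 3)(q - 4).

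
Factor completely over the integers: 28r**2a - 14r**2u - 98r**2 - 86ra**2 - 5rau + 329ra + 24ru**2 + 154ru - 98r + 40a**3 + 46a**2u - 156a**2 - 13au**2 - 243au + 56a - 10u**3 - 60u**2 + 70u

Group: 2a(14r**2 - 43ra - 24ru + 14r + 20a**2 + 33au - 8a + 10u**2 - 10u) + (-u - 7)(14r**2 - 43ra - 24ru + 14r + 20a**2 + 33au - 8a + 10u**2 - 10u); both groups contain (14r**2 - 43ra - 24ru + 14r + 20a**2 + 33au - 8a + 10u**2 - 10u), so (2a - u - 7) is a factor with cofactor 14r**2 - 43ra - 24ru + 14r + 20a**2 + 33au - 8a + 10u**2 - 10u.
The cofactor groups again: 14r**2 - 43ra - 24ru + 14r + 20a**2 + 33au - 8a + 10u**2 - 10u = 2r(7r - 4a - 5u) + (-5a - 2u + 2)(7r - 4a - 5u); both groups contain (7r - 4a - 5u), giving (2r - 5a - 2u + 2)(7r - 4a - 5u).

(7r - 4a - 5u)(2r - 5a - 2u + 2)(2a - u - 7)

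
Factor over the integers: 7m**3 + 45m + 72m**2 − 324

(7m − 12)(m + 3)(m + 9)

Among the possible rational roots, m = −3 is a root, so (m + 3) is a factor; dividing leaves 7m**2 + 51m − 108.
The remaining quadratic factors as (m + 9)(7m − 12).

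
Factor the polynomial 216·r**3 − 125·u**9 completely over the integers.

(6·r − 5·u**3)·(36·r**2 + 30·r·u**3 + 25·u**6)

Recognize a difference of cubes with the parts 6·r and 5·u**3.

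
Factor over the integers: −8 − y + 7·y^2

(7·y − 8)·(y + 1)

Need a pair with product 7·(−8) = −56 and sum −1: that's 7 and −8.
Split the middle term: 7·y^2 + 7·y − 8·y − 8 = 7·y·(y + 1) − 8·(y + 1).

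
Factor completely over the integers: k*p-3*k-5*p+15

Group as (k*p-3*k) + (-5*p+15) = k*(p-3) - 5*(p-3).
Both groups share the factor (p-3).

(k-5)*(p-3)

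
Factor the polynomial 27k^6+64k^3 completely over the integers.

Factor out k^3 first: what remains is 27k^3+64.
Recognize a sum of cubes with the parts 3k and 4.

k^3(3k+4)(9k^2−12k+16)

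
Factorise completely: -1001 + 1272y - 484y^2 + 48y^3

Among the possible rational roots, y = 11/6 is a root, so (6y - 11) is a factor; dividing leaves 8y^2 - 66y + 91.
The remaining quadratic factors as (4y - 7)(2y - 13).

(2y - 13)(4y - 7)(6y - 11)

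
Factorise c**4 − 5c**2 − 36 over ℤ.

Substitute u = c**2 to get a quadratic in u, then factor.
c**2 + 4 is irreducible over ℤ (sum of squares).
c**2 − 9 is a difference of squares.

(c + 3)(c − 3)(c**2 + 4)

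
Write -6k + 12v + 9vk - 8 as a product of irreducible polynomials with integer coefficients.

(3k + 4)(3v - 2)

Group as (9vk + 12v) + (-6k - 8) = 3v(3k + 4) - 2(3k + 4).
Both groups share the factor (3k + 4).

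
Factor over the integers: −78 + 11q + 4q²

Need a pair with product 4·(−78) = −312 and sum 11: that's −13 and 24.
Split the middle term: 4q² − 13q + 24q − 78 = q(4q − 13) + 6(4q − 13).

(4q − 13)(q + 6)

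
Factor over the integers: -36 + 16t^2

Pull out the common factor 4; 4t^2 - 9 is a difference of squares.

4(2t + 3)(2t - 3)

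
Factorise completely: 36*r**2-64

Every term has a factor of 4. Then 9*r**2-16 = (3*r)² − (4)².

4*(3*r+4)*(3*r-4)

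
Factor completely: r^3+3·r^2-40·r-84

(r+2)·(r+7)·(r-6)

Trying the rational-root candidates, r = 6 is a root, so (r-6) divides it; the quotient is r^2+9·r+14.
The remaining quadratic factors as (r+7)(r+2).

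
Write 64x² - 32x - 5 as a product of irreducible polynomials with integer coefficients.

(8x + 1)(8x - 5)

Need a pair with product 64·(-5) = -320 and sum -32: that's 8 and -40.
Split the middle term: 64x² + 8x - 40x - 5 = 8x(8x + 1) - 5(8x + 1).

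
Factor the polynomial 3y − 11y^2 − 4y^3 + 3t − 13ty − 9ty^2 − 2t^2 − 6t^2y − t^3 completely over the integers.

Group: t(−t^2 − 2ty − 3t − y^2 − 3y) + (4y − 1)(−t^2 − 2ty − 3t − y^2 − 3y); both groups contain (−t^2 − 2ty − 3t − y^2 − 3y), so (t + 4y − 1) is a factor with cofactor −t^2 − 2ty − 3t − y^2 − 3y.
The cofactor groups again: −t^2 − 2ty − 3t − y^2 − 3y = −t(t + y) + (−y − 3)(t + y); both groups contain (t + y), giving −(t + y + 3)(t + y).

−(t + 4y − 1)(t + y)(t + y + 3)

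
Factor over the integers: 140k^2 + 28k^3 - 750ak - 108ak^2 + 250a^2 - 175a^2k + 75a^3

(3a + 2k + 10)(5a - 14k)(5a - k)

Group: 3a(25a^2 - 75ak + 14k^2) + (2k + 10)(25a^2 - 75ak + 14k^2); both groups contain (25a^2 - 75ak + 14k^2), so (3a + 2k + 10) is a factor with cofactor 25a^2 - 75ak + 14k^2.
The cofactor groups again: 25a^2 - 75ak + 14k^2 = 5a(5a - 14k) - k(5a - 14k); both groups contain (5a - 14k), giving (5a - k)(5a - 14k).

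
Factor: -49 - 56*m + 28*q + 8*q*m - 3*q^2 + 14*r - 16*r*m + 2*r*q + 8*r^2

Group: 2*r*(4*r + 3*q - 8*m - 7) + (-q + 7)*(4*r + 3*q - 8*m - 7); both groups contain (4*r + 3*q - 8*m - 7).

(4*r + 3*q - 8*m - 7)*(2*r - q + 7)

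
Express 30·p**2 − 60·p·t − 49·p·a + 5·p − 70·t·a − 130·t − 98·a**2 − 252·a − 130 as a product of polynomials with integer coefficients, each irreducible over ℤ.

(5·p − 10·t − 14·a − 10)·(6·p + 7·a + 13)

Group: 5·p·(6·p + 7·a + 13) + (−10·t − 14·a − 10)·(6·p + 7·a + 13); both groups contain (6·p + 7·a + 13).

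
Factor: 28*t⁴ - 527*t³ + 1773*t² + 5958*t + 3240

Among the possible rational roots, t = -10/7 is a root, so (7*t + 10) is a factor; dividing leaves 4*t³ - 81*t² + 369*t + 324.
Then t = 9 is a root, giving the factor (t - 9) and quotient 4*t² - 45*t - 36.
The remaining quadratic factors as (t - 12)(4*t + 3).

(4*t + 3)*(7*t + 10)*(t - 12)*(t - 9)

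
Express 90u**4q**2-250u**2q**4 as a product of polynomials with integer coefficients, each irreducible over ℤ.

Factor out 10u**2q**2, leaving 9u**2-25q**2, which is a difference of two squares.

10q**2u**2(3u-5q)(3u+5q)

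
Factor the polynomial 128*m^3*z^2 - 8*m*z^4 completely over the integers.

8*m*z^2*(4*m + z)*(4*m - z)

Pull out the common factor 8*m*z^2; 16*m^2 - z^2 is a difference of squares.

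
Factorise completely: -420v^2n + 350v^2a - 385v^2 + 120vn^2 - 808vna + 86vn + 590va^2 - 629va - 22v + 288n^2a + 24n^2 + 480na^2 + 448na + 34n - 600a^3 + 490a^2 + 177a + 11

-(12n - 10a + 11)(7v - 2n - 5a - 1)(5v + 12a + 1)

Group: 12n(-35v^2 + 10vn - 59va - 2v + 24na + 2n + 60a^2 + 17a + 1) + (-10a + 11)(-35v^2 + 10vn - 59va - 2v + 24na + 2n + 60a^2 + 17a + 1); both groups contain (-35v^2 + 10vn - 59va - 2v + 24na + 2n + 60a^2 + 17a + 1), so (12n - 10a + 11) is a factor with cofactor -35v^2 + 10vn - 59va - 2v + 24na + 2n + 60a^2 + 17a + 1.
The cofactor groups again: -35v^2 + 10vn - 59va - 2v + 24na + 2n + 60a^2 + 17a + 1 = -7v(5v + 12a + 1) + (2n + 5a + 1)(5v + 12a + 1); both groups contain (5v + 12a + 1), giving -(7v - 2n - 5a - 1)(5v + 12a + 1).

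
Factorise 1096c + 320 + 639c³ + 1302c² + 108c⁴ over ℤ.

By the rational root theorem, c = -2/3 is a root, giving the factor (3c + 2) and quotient 36c³ + 189c² + 308c + 160.
Continuing, c = -8/3 is a root, giving the factor (3c + 8) and quotient 12c² + 31c + 20.
The remaining quadratic factors as (3c + 4)(4c + 5).

(3c + 2)(3c + 4)(3c + 8)(4c + 5)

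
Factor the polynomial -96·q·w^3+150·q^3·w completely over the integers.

Every term has a factor of 6·q·w. Then 25·q^2-16·w^2 = (5·q)² − (4·w)².

6·q·w·(5·q+4·w)·(5·q-4·w)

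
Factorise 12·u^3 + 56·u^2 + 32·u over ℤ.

4·u·(3·u + 2)·(u + 4)

Pull out the common factor 4·u, then factor the remaining trinomial.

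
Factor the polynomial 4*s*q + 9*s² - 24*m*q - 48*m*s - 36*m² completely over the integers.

Group: -6*m*(6*m + 9*s + 4*q) + s*(6*m + 9*s + 4*q); both groups contain (6*m + 9*s + 4*q).

-(6*m + 9*s + 4*q)*(6*m - s)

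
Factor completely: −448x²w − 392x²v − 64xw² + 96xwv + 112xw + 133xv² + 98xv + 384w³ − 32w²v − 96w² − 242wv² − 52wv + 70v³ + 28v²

−(8x + 8w − 5v − 2)(7x − 6w + 2v)(8w + 7v)

Group: 8x(−56xw − 49xv + 48w² + 26wv − 14v²) + (8w − 5v − 2)(−56xw − 49xv + 48w² + 26wv − 14v²); both groups contain (−56xw − 49xv + 48w² + 26wv − 14v²), so (8x + 8w − 5v − 2) is a factor with cofactor −56xw − 49xv + 48w² + 26wv − 14v².
The cofactor groups again: −56xw − 49xv + 48w² + 26wv − 14v² = −8w(7x − 6w + 2v) − 7v(7x − 6w + 2v); both groups contain (7x − 6w + 2v), giving −(8w + 7v)(7x − 6w + 2v).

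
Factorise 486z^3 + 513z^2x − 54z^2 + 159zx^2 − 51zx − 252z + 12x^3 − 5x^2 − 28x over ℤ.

Group: 9z(54z^2 + 33zx + 36z + 3x^2 + 4x) + (4x − 7)(54z^2 + 33zx + 36z + 3x^2 + 4x); both groups contain (54z^2 + 33zx + 36z + 3x^2 + 4x), so (9z + 4x − 7) is a factor with cofactor 54z^2 + 33zx + 36z + 3x^2 + 4x.
The cofactor groups again: 54z^2 + 33zx + 36z + 3x^2 + 4x = 9z(6z + 3x + 4) + x(6z + 3x + 4); both groups contain (6z + 3x + 4), giving (9z + x)(6z + 3x + 4).

(6z + 3x + 4)(9z + 4x − 7)(9z + x)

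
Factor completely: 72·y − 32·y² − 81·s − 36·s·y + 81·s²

Group: 9·s·(9·s − 8·y) + (4·y − 9)·(9·s − 8·y); both groups contain (9·s − 8·y).

(9·s + 4·y − 9)·(9·s − 8·y)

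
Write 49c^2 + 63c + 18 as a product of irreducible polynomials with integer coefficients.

Need a pair with product 49·18 = 882 and sum 63: that's 21 and 42.
Split the middle term: 49c^2 + 21c + 42c + 18 = 7c(7c + 3) + 6(7c + 3).

(7c + 3)(7c + 6)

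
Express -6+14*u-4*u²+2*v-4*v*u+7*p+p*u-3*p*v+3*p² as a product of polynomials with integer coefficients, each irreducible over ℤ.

(3*p+4*u-2)*(p-v-u+3)

Group: p*(3*p+4*u-2) + (-v-u+3)*(3*p+4*u-2); both groups contain (3*p+4*u-2).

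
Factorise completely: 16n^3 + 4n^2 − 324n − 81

(2n + 9)(2n − 9)(4n + 1)

Trying the rational-root candidates, n = −9/2 is a root, giving the factor (2n + 9) and quotient 8n^2 − 34n − 9.
The remaining quadratic factors as (4n + 1)(2n − 9).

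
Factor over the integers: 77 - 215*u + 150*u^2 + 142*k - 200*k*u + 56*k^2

(14*k - 15*u + 11)*(4*k - 10*u + 7)

Group: 4*k*(14*k - 15*u + 11) + (-10*u + 7)*(14*k - 15*u + 11); both groups contain (14*k - 15*u + 11).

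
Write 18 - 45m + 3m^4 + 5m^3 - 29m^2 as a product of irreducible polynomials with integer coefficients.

Testing divisors of the constant over divisors of the leading coefficient, m = -3 is a root, giving the factor (m + 3) and quotient 3m^3 - 4m^2 - 17m + 6.
Next, m = 1/3 is a root, giving the factor (3m - 1) and quotient m^2 - m - 6.
The remaining quadratic factors as (m - 3)(m + 2).

(3m - 1)(m + 2)(m + 3)(m - 3)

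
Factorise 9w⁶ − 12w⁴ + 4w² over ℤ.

Pull out the common factor w², leaving 9w⁴ − 12w² + 4.
Recognize a perfect-square trinomial with the parts 3w² and 2.

w²(3w² − 2)²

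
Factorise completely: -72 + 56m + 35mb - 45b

Group as (35mb + 56m) + (-45b - 72) = 7m(5b + 8) - 9(5b + 8).
Both groups share the factor (5b + 8).

(5b + 8)(7m - 9)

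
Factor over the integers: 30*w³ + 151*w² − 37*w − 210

(5*w + 6)*(6*w − 7)*(w + 5)

Testing divisors of the constant over divisors of the leading coefficient, w = −5 is a root, so (w + 5) is a factor; dividing leaves 30*w² + w − 42.
The remaining quadratic factors as (6*w − 7)(5*w + 6).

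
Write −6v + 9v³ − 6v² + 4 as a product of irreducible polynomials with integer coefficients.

Group as (9v³ − 6v) + (−6v² + 4) = 3v(3v² − 2) − 2(3v² − 2).
Both groups share the factor (3v² − 2).

(3v − 2)(3v² − 2)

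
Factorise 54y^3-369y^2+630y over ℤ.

Pull out the common factor 9y, then factor the remaining trinomial.

9y(2y-7)(3y-10)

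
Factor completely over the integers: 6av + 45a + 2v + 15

Group as (6av + 45a) + (2v + 15) = 3a(2v + 15) + (2v + 15).
Both groups share the factor (2v + 15).

(2v + 15)(3a + 1)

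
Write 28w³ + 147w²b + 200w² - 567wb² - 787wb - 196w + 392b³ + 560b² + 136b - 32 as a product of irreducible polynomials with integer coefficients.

(4w - 7b - 4)(7w - 7b + 1)(w + 8b + 8)

Group: w(28w² - 77wb - 24w + 49b² + 21b - 4) + (8b + 8)(28w² - 77wb - 24w + 49b² + 21b - 4); both groups contain (28w² - 77wb - 24w + 49b² + 21b - 4), so (w + 8b + 8) is a factor with cofactor 28w² - 77wb - 24w + 49b² + 21b - 4.
The cofactor groups again: 28w² - 77wb - 24w + 49b² + 21b - 4 = 4w(7w - 7b + 1) + (-7b - 4)(7w - 7b + 1); both groups contain (7w - 7b + 1), giving (4w - 7b - 4)(7w - 7b + 1).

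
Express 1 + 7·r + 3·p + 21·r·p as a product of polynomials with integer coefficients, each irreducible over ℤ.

(3·p + 1)·(7·r + 1)

Group as (21·r·p + 7·r) + (3·p + 1) = 7·r·(3·p + 1) + (3·p + 1).
Both groups share the factor (3·p + 1).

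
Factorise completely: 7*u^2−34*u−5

(7*u+1)*(u−5)

Need a pair with product 7·(−5) = −35 and sum −34: that's −35 and 1.
Split the middle term: 7*u^2−35*u + u−5 = 7*u*(u−5) + (u−5).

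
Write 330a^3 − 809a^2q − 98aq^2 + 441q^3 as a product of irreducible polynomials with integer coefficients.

Group: 10a(33a^2 − 104aq + 63q^2) + 7q(33a^2 − 104aq + 63q^2); both groups contain (33a^2 − 104aq + 63q^2), so (10a + 7q) is a factor with cofactor 33a^2 − 104aq + 63q^2.
The cofactor groups again: 33a^2 − 104aq + 63q^2 = 3a(11a − 9q) − 7q(11a − 9q); both groups contain (11a − 9q), giving (3a − 7q)(11a − 9q).

(10a + 7q)(11a − 9q)(3a − 7q)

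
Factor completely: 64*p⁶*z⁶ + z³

z³*(4*p²*z + 1)*(16*p⁴*z² - 4*p²*z + 1)

Every term has a factor of z³; factoring it out leaves 64*p⁶*z³ + 1.
Recognize a sum of cubes with the parts 4*p²*z and 1.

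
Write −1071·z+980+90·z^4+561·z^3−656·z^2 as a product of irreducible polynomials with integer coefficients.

Among the possible rational roots, z = −7/5 is a root, so (5·z+7) is a factor; dividing leaves 18·z^3+87·z^2−253·z+140.
Continuing, z = 4/3 is a root, giving the factor (3·z−4) and quotient 6·z^2+37·z−35.
The remaining quadratic factors as (6·z−5)(z+7).

(3·z−4)·(5·z+7)·(6·z−5)·(z+7)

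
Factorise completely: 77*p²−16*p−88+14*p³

(2*p+11)*(7*p²−8)

Group as (14*p³−16*p) + (77*p²−88) = 2*p*(7*p²−8) + 11*(7*p²−8).
Both groups share the factor (7*p²−8).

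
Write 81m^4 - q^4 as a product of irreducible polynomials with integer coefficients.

(3m + q)(3m - q)(9m^2 + q^2)

(3m)⁴ − (q)⁴ = ((3m)² − (q)²)((3m)² + (q)²); the first factor splits again, the second (9m^2 + q^2) is irreducible.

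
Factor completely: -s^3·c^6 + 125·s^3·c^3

Every term has a factor of s^3·c^3; factoring it out leaves -c^3 + 125.
Recognize a difference of cubes with the parts 5 and c.

-c^3·s^3·(c - 5)·(c^2 + 5·c + 25)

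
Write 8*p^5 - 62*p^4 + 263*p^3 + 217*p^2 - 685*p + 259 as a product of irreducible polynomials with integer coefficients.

(2*p - 1)*(4*p + 7)*(p - 1)*(p^2 - 8*p + 37)

By the rational root theorem, p = -7/4 is a root, so (4*p + 7) divides it; the quotient is 2*p^4 - 19*p^3 + 99*p^2 - 119*p + 37.
Next, p = 1/2 is a root, so (2*p - 1) divides it; the quotient is p^3 - 9*p^2 + 45*p - 37.
Continuing, p = 1 is a root, giving the factor (p - 1) and quotient p^2 - 8*p + 37.
The quadratic p^2 - 8*p + 37 has discriminant -84 < 0 and is irreducible over ℤ.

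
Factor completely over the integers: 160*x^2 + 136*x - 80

8*(4*x + 5)*(5*x - 2)

Pull out the common factor 8, then factor the remaining trinomial.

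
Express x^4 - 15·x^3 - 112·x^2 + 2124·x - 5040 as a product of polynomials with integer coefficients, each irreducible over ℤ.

Testing divisors of the constant over divisors of the leading coefficient, x = -12 is a root, so (x + 12) is a factor; dividing leaves x^3 - 27·x^2 + 212·x - 420.
Next, x = 10 is a root, giving the factor (x - 10) and quotient x^2 - 17·x + 42.
The remaining quadratic factors as (x - 14)(x - 3).

(x + 12)·(x - 10)·(x - 14)·(x - 3)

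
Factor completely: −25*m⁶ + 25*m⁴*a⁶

−25*m⁴*(m − a³)*(m + a³)

Every term has a factor of 25*m⁴; factoring it out leaves −m² + a⁶.
Recognize a difference of squares with the parts a³ and m.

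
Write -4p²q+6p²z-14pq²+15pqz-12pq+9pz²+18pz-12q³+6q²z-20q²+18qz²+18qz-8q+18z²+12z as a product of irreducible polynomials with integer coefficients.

-(2p+3q+3z+2)(2q-3z)(p+2q+2)

Group: 2q(-2p²-7pq-3pz-6p-6q²-6qz-10q-6z-4) - 3z(-2p²-7pq-3pz-6p-6q²-6qz-10q-6z-4); both groups contain (-2p²-7pq-3pz-6p-6q²-6qz-10q-6z-4), so (2q-3z) is a factor with cofactor -2p²-7pq-3pz-6p-6q²-6qz-10q-6z-4.
The cofactor groups again: -2p²-7pq-3pz-6p-6q²-6qz-10q-6z-4 = -p(2p+3q+3z+2) + (-2q-2)(2p+3q+3z+2); both groups contain (2p+3q+3z+2), giving -(p+2q+2)(2p+3q+3z+2).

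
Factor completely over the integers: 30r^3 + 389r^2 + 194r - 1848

By the rational root theorem, r = -12 is a root, so (r + 12) is a factor; dividing leaves 30r^2 + 29r - 154.
The remaining quadratic factors as (6r - 11)(5r + 14).

(5r + 14)(6r - 11)(r + 12)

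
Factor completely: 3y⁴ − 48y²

3y²(y + 4)(y − 4)

Every term has a factor of 3y². Then y² − 16 = (y)² − (4)².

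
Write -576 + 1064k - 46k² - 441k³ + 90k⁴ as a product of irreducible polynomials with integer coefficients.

By the rational root theorem, k = 2/3 is a root, so (3k - 2) divides it; the quotient is 30k³ - 127k² - 100k + 288.
Next, k = 4/3 is a root, so (3k - 4) is a factor; dividing leaves 10k² - 29k - 72.
The remaining quadratic factors as (2k - 9)(5k + 8).

(2k - 9)(3k - 2)(3k - 4)(5k + 8)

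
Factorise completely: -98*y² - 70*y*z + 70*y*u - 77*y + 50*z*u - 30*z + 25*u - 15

Group: -7*y*(14*y + 10*z + 5) + (5*u - 3)*(14*y + 10*z + 5); both groups contain (14*y + 10*z + 5).

-(7*y - 5*u + 3)*(14*y + 10*z + 5)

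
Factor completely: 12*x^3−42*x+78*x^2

6*x*(2*x−1)*(x+7)

Pull out the common factor 6*x, then factor the remaining trinomial.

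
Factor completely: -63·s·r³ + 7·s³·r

Factor out 7·s·r, leaving s² - 9·r², which is a difference of two squares.

7·r·s·(s - 3·r)·(s + 3·r)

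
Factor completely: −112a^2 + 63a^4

Every term has a factor of 7a^2. Then 9a^2 − 16 = (3a)² − (4)².

7a^2(3a + 4)(3a − 4)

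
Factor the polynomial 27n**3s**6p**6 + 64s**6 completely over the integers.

s**6(3np**2 + 4)(9n**2p**4 - 12np**2 + 16)

Factor out s**6 first: what remains is 27n**3p**6 + 64.
Recognize a sum of cubes with the parts 4 and 3np**2.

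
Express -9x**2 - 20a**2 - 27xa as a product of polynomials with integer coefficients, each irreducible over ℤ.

-(3x + 4a)(3x + 5a)

Group: -3x(3x + 5a) - 4a(3x + 5a); both groups contain (3x + 5a).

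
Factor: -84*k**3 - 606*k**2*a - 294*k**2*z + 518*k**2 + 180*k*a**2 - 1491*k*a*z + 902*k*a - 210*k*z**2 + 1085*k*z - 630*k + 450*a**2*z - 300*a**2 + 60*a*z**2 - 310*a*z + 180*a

Group: 2*k*(-42*k**2 + 12*k*a - 105*k*z + 70*k + 30*a*z - 20*a) + (15*a + 2*z - 9)*(-42*k**2 + 12*k*a - 105*k*z + 70*k + 30*a*z - 20*a); both groups contain (-42*k**2 + 12*k*a - 105*k*z + 70*k + 30*a*z - 20*a), so (2*k + 15*a + 2*z - 9) is a factor with cofactor -42*k**2 + 12*k*a - 105*k*z + 70*k + 30*a*z - 20*a.
The cofactor groups again: -42*k**2 + 12*k*a - 105*k*z + 70*k + 30*a*z - 20*a = -7*k*(6*k + 15*z - 10) + 2*a*(6*k + 15*z - 10); both groups contain (6*k + 15*z - 10), giving -(7*k - 2*a)*(6*k + 15*z - 10).

-(7*k - 2*a)*(2*k + 15*a + 2*z - 9)*(6*k + 15*z - 10)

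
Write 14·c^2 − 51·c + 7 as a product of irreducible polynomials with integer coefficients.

(2·c − 7)·(7·c − 1)

Need a pair with product 14·7 = 98 and sum −51: that's −49 and −2.
Split the middle term: 14·c^2 − 49·c − 2·c + 7 = 7·c·(2·c − 7) − (2·c − 7).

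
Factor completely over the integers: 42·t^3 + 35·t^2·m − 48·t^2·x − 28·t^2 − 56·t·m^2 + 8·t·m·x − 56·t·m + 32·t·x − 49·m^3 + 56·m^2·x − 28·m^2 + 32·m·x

(6·t − 7·m − 4)·(7·t + 7·m − 8·x)·(t + m)

Group: 7·t·(6·t^2 − t·m − 4·t − 7·m^2 − 4·m) + (7·m − 8·x)·(6·t^2 − t·m − 4·t − 7·m^2 − 4·m); both groups contain (6·t^2 − t·m − 4·t − 7·m^2 − 4·m), so (7·t + 7·m − 8·x) is a factor with cofactor 6·t^2 − t·m − 4·t − 7·m^2 − 4·m.
The cofactor groups again: 6·t^2 − t·m − 4·t − 7·m^2 − 4·m = 6·t·(t + m) + (−7·m − 4)·(t + m); both groups contain (t + m), giving (6·t − 7·m − 4)·(t + m).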